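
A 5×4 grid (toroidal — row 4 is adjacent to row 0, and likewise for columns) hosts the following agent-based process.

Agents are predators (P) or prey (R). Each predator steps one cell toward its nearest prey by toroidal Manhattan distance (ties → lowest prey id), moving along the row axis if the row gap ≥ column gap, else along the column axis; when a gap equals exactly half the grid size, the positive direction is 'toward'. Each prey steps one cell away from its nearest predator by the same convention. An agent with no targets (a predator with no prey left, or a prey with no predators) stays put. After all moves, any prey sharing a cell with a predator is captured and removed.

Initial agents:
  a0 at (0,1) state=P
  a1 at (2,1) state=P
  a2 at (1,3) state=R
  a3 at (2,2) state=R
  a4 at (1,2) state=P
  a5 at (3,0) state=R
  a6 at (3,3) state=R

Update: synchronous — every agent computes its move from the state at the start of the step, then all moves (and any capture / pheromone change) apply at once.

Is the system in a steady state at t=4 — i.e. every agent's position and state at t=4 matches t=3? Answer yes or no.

no

t=1: a0@(0,2):P a1@(2,2):P a2@(1,0):R a3@(2,3):R a4@(1,3):P a5@(4,0):R a6@(3,2):R
t=2: a0@(4,2):P a1@(2,3):P a2@(1,1):R a3@(2,0):R a4@(1,0):P a5@(4,3):R
t=3: a0@(4,3):P a1@(2,0):P a2@(1,2):R a3@(2,1):R a4@(1,1):P a5@(4,0):R
t=4: a0@(4,0):P a1@(2,1):P a2@(1,3):R a3@(2,2):R a4@(1,2):P a5@(4,1):R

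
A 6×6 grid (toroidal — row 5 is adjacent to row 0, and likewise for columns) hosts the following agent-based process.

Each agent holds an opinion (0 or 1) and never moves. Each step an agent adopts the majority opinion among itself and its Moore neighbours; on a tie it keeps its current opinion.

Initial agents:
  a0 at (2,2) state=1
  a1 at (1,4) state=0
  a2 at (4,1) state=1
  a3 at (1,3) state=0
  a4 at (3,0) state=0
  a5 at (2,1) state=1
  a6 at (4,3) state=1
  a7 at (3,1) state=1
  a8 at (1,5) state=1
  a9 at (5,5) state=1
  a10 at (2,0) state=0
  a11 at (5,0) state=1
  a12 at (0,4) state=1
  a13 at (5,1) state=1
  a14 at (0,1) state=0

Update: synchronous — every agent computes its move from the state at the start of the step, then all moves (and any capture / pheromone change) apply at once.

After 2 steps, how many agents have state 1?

t=1: a0@(2,2):1 a1@(1,4):0 a2@(4,1):1 a3@(1,3):0 a4@(3,0):1 a5@(2,1):1 a6@(4,3):1 a7@(3,1):1 a8@(1,5):1 a9@(5,5):1 a10@(2,0):1 a11@(5,0):1 a12@(0,4):1 a13@(5,1):1 a14@(0,1):1
t=2: (unchanged — steady state)

13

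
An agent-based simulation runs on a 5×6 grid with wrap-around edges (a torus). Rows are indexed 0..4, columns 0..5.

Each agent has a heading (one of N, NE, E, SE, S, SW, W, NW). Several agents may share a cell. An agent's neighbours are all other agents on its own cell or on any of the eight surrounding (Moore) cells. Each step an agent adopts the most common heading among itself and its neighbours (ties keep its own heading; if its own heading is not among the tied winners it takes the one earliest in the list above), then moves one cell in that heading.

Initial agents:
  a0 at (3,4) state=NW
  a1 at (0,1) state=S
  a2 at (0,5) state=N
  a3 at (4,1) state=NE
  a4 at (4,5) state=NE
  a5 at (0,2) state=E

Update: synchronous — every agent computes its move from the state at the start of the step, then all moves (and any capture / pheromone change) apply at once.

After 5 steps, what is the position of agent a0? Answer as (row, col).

(3, 5)

t=1: a0@(2,3):NW a1@(1,1):S a2@(4,5):N a3@(3,2):NE a4@(3,0):NE a5@(0,3):E
t=2: a0@(1,2):NW a1@(2,1):S a2@(3,5):N a3@(2,3):NE a4@(2,1):NE a5@(0,4):E
t=3: a0@(0,3):NE a1@(3,1):S a2@(2,5):N a3@(1,4):NE a4@(1,2):NE a5@(0,5):E
t=4: a0@(4,4):NE a1@(4,1):S a2@(1,5):N a3@(0,5):NE a4@(0,3):NE a5@(0,0):E
t=5: a0@(3,5):NE a1@(0,1):S a2@(0,5):N a3@(4,0):NE a4@(4,4):NE a5@(0,1):E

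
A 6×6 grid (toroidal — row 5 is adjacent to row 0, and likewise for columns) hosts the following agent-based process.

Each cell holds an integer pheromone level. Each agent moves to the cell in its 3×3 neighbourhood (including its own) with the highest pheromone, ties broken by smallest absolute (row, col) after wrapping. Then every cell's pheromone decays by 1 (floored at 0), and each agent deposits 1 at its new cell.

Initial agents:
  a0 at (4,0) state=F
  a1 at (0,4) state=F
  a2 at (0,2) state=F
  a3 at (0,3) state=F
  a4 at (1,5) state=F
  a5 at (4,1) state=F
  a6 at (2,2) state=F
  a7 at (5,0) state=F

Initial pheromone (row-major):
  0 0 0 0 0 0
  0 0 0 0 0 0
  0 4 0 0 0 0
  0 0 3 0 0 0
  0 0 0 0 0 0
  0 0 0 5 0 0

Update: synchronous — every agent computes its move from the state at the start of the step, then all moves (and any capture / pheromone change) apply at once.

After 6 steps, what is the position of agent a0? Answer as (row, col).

t=1: a0@(3,0) a1@(5,3) a2@(5,3) a3@(5,3) a4@(0,0) a5@(3,2) a6@(2,1) a7@(0,0) | pheromone: 2 0 0 0 0 0 / 0 0 0 0 0 0 / 0 4 0 0 0 0 / 1 0 3 0 0 0 / 0 0 0 0 0 0 / 0 0 0 7 0 0
t=2: a0@(2,1) a1@(5,3) a2@(5,3) a3@(5,3) a4@(0,0) a5@(2,1) a6@(2,1) a7@(0,0) | pheromone: 3 0 0 0 0 0 / 0 0 0 0 0 0 / 0 6 0 0 0 0 / 0 0 2 0 0 0 / 0 0 0 0 0 0 / 0 0 0 9 0 0
t=3: a0@(2,1) a1@(5,3) a2@(5,3) a3@(5,3) a4@(0,0) a5@(2,1) a6@(2,1) a7@(0,0) | pheromone: 4 0 0 0 0 0 / 0 0 0 0 0 0 / 0 8 0 0 0 0 / 0 0 1 0 0 0 / 0 0 0 0 0 0 / 0 0 0 11 0 0
t=4: a0@(2,1) a1@(5,3) a2@(5,3) a3@(5,3) a4@(0,0) a5@(2,1) a6@(2,1) a7@(0,0) | pheromone: 5 0 0 0 0 0 / 0 0 0 0 0 0 / 0 10 0 0 0 0 / 0 0 0 0 0 0 / 0 0 0 0 0 0 / 0 0 0 13 0 0
t=5: a0@(2,1) a1@(5,3) a2@(5,3) a3@(5,3) a4@(0,0) a5@(2,1) a6@(2,1) a7@(0,0) | pheromone: 6 0 0 0 0 0 / 0 0 0 0 0 0 / 0 12 0 0 0 0 / 0 0 0 0 0 0 / 0 0 0 0 0 0 / 0 0 0 15 0 0
t=6: a0@(2,1) a1@(5,3) a2@(5,3) a3@(5,3) a4@(0,0) a5@(2,1) a6@(2,1) a7@(0,0) | pheromone: 7 0 0 0 0 0 / 0 0 0 0 0 0 / 0 14 0 0 0 0 / 0 0 0 0 0 0 / 0 0 0 0 0 0 / 0 0 0 17 0 0

(2, 1)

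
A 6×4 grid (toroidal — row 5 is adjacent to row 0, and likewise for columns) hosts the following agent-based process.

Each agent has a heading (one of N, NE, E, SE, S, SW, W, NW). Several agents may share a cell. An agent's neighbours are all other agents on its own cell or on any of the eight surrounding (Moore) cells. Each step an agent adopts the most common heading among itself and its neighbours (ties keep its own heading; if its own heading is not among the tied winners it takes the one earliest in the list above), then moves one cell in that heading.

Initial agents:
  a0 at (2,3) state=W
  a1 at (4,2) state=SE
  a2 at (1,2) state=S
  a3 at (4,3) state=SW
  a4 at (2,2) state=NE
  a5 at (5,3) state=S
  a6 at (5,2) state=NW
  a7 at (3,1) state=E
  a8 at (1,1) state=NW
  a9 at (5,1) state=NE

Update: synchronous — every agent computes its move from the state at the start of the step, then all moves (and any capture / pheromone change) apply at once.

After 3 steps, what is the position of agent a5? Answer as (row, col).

t=1: a0@(2,2):W a1@(5,3):SE a2@(2,2):S a3@(5,2):SW a4@(1,3):NE a5@(0,3):S a6@(4,1):NW a7@(3,2):E a8@(0,0):NW a9@(4,2):NE
t=2: a0@(2,1):W a1@(0,0):SE a2@(3,2):S a3@(0,1):SW a4@(2,3):S a5@(1,3):S a6@(3,0):NW a7@(3,3):E a8@(5,3):NW a9@(3,3):NE
t=3: a0@(2,0):W a1@(1,1):SE a2@(4,2):S a3@(1,0):SW a4@(3,3):S a5@(2,3):S a6@(2,3):NW a7@(4,3):S a8@(4,2):NW a9@(4,3):S

(2, 3)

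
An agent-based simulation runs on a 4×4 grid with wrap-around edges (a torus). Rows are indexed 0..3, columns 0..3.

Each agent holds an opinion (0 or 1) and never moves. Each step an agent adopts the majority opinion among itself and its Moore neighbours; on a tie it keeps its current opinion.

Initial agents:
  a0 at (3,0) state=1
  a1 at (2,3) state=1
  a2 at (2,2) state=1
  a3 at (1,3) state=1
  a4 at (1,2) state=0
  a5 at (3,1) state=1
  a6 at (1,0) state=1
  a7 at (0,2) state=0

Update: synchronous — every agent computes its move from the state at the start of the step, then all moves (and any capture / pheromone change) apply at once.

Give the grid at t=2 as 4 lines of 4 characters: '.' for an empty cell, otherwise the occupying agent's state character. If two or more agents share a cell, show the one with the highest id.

t=1: a0@(3,0):1 a1@(2,3):1 a2@(2,2):1 a3@(1,3):1 a4@(1,2):1 a5@(3,1):1 a6@(1,0):1 a7@(0,2):0
t=2: a0@(3,0):1 a1@(2,3):1 a2@(2,2):1 a3@(1,3):1 a4@(1,2):1 a5@(3,1):1 a6@(1,0):1 a7@(0,2):1

..1.
1.11
..11
11..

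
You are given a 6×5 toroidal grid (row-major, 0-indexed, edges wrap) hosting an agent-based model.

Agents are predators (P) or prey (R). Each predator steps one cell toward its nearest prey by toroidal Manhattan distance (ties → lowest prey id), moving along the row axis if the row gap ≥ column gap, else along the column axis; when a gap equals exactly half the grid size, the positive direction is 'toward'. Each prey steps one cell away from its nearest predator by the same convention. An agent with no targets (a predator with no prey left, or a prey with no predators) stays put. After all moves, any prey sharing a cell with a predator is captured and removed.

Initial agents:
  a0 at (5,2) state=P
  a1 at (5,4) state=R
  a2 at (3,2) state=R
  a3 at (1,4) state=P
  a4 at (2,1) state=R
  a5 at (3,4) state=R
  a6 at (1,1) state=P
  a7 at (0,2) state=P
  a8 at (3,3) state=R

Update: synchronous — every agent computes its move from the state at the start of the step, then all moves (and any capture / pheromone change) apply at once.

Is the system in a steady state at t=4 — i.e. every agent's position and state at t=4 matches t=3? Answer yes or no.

no

t=1: a0@(5,3):P a1@(5,0):R a2@(2,2):R a3@(0,4):P a4@(3,1):R a5@(4,4):R a6@(2,1):P a7@(0,3):P a8@(2,3):R
t=2: a0@(5,4):P a1@(5,1):R a2@(2,3):R a3@(5,4):P a4@(4,1):R a5@(3,4):R a6@(2,2):P a7@(1,3):P a8@(2,4):R
t=3: a0@(5,0):P a1@(5,2):R a2@(2,4):R a3@(5,0):P a4@(4,2):R a5@(2,4):R a6@(2,3):P a7@(2,3):P a8@(2,0):R
t=4: a0@(5,1):P a1@(5,3):R a2@(2,0):R a3@(5,1):P a4@(4,3):R a5@(2,0):R a6@(2,4):P a7@(2,4):P a8@(2,1):R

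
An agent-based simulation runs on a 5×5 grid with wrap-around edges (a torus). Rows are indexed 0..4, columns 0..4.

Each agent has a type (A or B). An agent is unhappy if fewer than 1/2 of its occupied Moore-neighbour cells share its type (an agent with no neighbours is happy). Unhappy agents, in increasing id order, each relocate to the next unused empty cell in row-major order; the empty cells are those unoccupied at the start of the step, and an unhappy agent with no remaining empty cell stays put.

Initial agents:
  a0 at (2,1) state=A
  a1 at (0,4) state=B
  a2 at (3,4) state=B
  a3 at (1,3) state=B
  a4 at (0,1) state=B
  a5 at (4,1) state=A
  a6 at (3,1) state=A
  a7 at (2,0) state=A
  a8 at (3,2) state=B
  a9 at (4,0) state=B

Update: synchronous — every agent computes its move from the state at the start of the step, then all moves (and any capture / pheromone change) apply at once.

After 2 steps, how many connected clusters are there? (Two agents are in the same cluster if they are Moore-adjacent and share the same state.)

t=1: a0@(2,1):A a1@(0,4):B a2@(3,4):B a3@(1,3):B a4@(0,1):B a5@(0,0):A a6@(3,1):A a7@(2,0):A a8@(0,2):B a9@(4,0):B
t=2: a0@(2,1):A a1@(0,4):B a2@(3,4):B a3@(1,3):B a4@(0,1):B a5@(0,3):A a6@(3,1):A a7@(2,0):A a8@(0,2):B a9@(4,0):B

3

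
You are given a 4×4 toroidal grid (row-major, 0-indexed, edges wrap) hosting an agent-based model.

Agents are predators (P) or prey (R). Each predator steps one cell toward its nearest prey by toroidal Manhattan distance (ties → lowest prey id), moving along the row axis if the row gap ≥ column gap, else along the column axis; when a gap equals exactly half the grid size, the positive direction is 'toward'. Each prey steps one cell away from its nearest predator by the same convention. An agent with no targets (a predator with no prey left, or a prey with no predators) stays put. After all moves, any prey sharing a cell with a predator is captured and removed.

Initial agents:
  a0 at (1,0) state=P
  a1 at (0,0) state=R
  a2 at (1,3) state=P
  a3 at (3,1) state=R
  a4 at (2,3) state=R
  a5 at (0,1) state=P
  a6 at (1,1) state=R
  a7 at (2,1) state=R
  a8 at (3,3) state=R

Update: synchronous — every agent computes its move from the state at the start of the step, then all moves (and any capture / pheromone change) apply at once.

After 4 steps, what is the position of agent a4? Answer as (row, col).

(2, 3)

t=1: a0@(0,0):P a1@(3,0):R a2@(2,3):P a3@(2,1):R a4@(3,3):R a5@(0,0):P a6@(1,2):R a7@(3,1):R
t=2: a0@(3,0):P a1@(2,0):R a2@(3,3):P a3@(2,0):R a4@(0,3):R a5@(3,0):P a6@(0,2):R a7@(2,1):R
t=3: a0@(2,0):P a1@(1,0):R a2@(0,3):P a3@(1,0):R a4@(1,3):R a5@(2,0):P a6@(1,2):R a7@(1,1):R
t=4: a0@(1,0):P a1@(0,0):R a2@(1,3):P a3@(0,0):R a4@(2,3):R a5@(1,0):P a6@(2,2):R a7@(0,1):R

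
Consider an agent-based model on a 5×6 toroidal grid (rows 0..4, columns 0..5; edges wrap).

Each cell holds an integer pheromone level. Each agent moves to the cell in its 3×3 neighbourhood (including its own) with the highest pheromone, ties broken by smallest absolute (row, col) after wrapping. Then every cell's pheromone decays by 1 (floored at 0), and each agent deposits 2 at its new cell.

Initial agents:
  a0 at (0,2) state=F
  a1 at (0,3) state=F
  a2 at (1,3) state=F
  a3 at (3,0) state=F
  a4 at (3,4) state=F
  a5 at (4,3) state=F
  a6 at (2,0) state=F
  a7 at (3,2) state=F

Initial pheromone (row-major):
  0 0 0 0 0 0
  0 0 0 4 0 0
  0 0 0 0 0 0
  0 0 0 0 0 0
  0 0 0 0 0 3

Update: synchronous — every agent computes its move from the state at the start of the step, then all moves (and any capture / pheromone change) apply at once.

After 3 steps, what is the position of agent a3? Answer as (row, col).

t=1: a0@(1,3) a1@(1,3) a2@(1,3) a3@(4,5) a4@(4,5) a5@(0,2) a6@(1,0) a7@(2,1) | pheromone: 0 0 2 0 0 0 / 2 0 0 9 0 0 / 0 2 0 0 0 0 / 0 0 0 0 0 0 / 0 0 0 0 0 6
t=2: a0@(1,3) a1@(1,3) a2@(1,3) a3@(4,5) a4@(4,5) a5@(1,3) a6@(1,0) a7@(1,0) | pheromone: 0 0 1 0 0 0 / 5 0 0 16 0 0 / 0 1 0 0 0 0 / 0 0 0 0 0 0 / 0 0 0 0 0 9
t=3: a0@(1,3) a1@(1,3) a2@(1,3) a3@(4,5) a4@(4,5) a5@(1,3) a6@(1,0) a7@(1,0) | pheromone: 0 0 0 0 0 0 / 8 0 0 23 0 0 / 0 0 0 0 0 0 / 0 0 0 0 0 0 / 0 0 0 0 0 12

(4, 5)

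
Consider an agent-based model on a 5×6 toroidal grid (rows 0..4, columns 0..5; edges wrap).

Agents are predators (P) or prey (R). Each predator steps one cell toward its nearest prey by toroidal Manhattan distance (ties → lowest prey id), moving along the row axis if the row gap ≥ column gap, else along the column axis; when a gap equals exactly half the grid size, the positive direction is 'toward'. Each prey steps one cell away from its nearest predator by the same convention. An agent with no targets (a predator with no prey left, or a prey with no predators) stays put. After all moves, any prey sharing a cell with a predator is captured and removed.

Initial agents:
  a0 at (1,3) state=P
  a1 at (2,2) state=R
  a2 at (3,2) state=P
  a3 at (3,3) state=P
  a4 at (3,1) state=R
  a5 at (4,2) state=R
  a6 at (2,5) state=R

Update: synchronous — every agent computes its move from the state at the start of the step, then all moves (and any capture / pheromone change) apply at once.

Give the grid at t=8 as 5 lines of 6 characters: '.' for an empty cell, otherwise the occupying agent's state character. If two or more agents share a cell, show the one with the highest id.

..PP.R
......
......
..R...
..R..R

t=1: a0@(2,3):P a1@(1,2):R a2@(2,2):P a3@(2,3):P a4@(3,0):R a5@(0,2):R a6@(2,0):R
t=2: a0@(1,3):P a1@(0,2):R a2@(1,2):P a3@(1,3):P a4@(3,5):R a5@(4,2):R a6@(2,5):R
t=3: a0@(0,3):P a1@(4,2):R a2@(0,2):P a3@(0,3):P a4@(4,5):R a5@(3,2):R a6@(2,0):R
t=4: a0@(4,3):P a1@(3,2):R a2@(4,2):P a3@(4,3):P a4@(4,0):R a5@(2,2):R a6@(3,0):R
t=5: a0@(3,3):P a1@(2,2):R a2@(3,2):P a3@(3,3):P a4@(4,5):R a5@(1,2):R a6@(3,5):R
t=6: a0@(2,3):P a1@(1,2):R a2@(2,2):P a3@(2,3):P a4@(4,0):R a5@(0,2):R a6@(3,0):R
t=7: a0@(1,3):P a1@(0,2):R a2@(1,2):P a3@(1,3):P a4@(0,0):R a5@(4,2):R a6@(3,5):R
t=8: a0@(0,3):P a1@(4,2):R a2@(0,2):P a3@(0,3):P a4@(0,5):R a5@(3,2):R a6@(4,5):R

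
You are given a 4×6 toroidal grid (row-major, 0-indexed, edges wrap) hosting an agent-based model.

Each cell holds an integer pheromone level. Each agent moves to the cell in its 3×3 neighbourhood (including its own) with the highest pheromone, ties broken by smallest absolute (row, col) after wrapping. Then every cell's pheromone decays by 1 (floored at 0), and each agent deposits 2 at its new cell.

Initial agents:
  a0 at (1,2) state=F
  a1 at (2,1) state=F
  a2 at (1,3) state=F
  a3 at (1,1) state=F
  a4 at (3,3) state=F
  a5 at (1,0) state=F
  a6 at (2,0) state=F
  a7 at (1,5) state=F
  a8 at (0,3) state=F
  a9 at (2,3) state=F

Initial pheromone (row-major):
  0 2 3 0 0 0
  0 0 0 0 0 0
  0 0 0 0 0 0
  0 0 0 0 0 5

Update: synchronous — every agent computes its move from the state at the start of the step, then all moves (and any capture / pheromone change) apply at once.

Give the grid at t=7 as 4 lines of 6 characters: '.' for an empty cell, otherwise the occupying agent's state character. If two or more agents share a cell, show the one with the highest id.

t=1: a0@(0,2) a1@(1,0) a2@(0,2) a3@(0,2) a4@(0,2) a5@(0,1) a6@(3,5) a7@(0,0) a8@(0,2) a9@(1,2) | pheromone: 2 3 12 0 0 0 / 2 0 2 0 0 0 / 0 0 0 0 0 0 / 0 0 0 0 0 6
t=2: a0@(0,2) a1@(0,1) a2@(0,2) a3@(0,2) a4@(0,2) a5@(0,2) a6@(3,5) a7@(3,5) a8@(0,2) a9@(0,2) | pheromone: 1 4 25 0 0 0 / 1 0 1 0 0 0 / 0 0 0 0 0 0 / 0 0 0 0 0 9
t=3: a0@(0,2) a1@(0,2) a2@(0,2) a3@(0,2) a4@(0,2) a5@(0,2) a6@(3,5) a7@(3,5) a8@(0,2) a9@(0,2) | pheromone: 0 3 40 0 0 0 / 0 0 0 0 0 0 / 0 0 0 0 0 0 / 0 0 0 0 0 12
t=4: a0@(0,2) a1@(0,2) a2@(0,2) a3@(0,2) a4@(0,2) a5@(0,2) a6@(3,5) a7@(3,5) a8@(0,2) a9@(0,2) | pheromone: 0 2 55 0 0 0 / 0 0 0 0 0 0 / 0 0 0 0 0 0 / 0 0 0 0 0 15
t=5: a0@(0,2) a1@(0,2) a2@(0,2) a3@(0,2) a4@(0,2) a5@(0,2) a6@(3,5) a7@(3,5) a8@(0,2) a9@(0,2) | pheromone: 0 1 70 0 0 0 / 0 0 0 0 0 0 / 0 0 0 0 0 0 / 0 0 0 0 0 18
t=6: a0@(0,2) a1@(0,2) a2@(0,2) a3@(0,2) a4@(0,2) a5@(0,2) a6@(3,5) a7@(3,5) a8@(0,2) a9@(0,2) | pheromone: 0 0 85 0 0 0 / 0 0 0 0 0 0 / 0 0 0 0 0 0 / 0 0 0 0 0 21
t=7: a0@(0,2) a1@(0,2) a2@(0,2) a3@(0,2) a4@(0,2) a5@(0,2) a6@(3,5) a7@(3,5) a8@(0,2) a9@(0,2) | pheromone: 0 0 100 0 0 0 / 0 0 0 0 0 0 / 0 0 0 0 0 0 / 0 0 0 0 0 24

..F...
......
......
.....F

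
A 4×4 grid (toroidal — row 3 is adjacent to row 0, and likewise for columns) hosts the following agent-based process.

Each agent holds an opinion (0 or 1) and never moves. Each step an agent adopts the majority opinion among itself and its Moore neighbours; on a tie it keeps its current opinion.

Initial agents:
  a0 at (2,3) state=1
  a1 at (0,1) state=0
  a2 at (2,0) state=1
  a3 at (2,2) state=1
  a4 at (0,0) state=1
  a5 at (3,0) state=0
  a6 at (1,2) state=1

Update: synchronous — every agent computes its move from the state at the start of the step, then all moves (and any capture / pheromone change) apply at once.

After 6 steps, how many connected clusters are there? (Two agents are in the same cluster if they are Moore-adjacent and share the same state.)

2

t=1: a0@(2,3):1 a1@(0,1):0 a2@(2,0):1 a3@(2,2):1 a4@(0,0):0 a5@(3,0):1 a6@(1,2):1
t=2: (unchanged — steady state)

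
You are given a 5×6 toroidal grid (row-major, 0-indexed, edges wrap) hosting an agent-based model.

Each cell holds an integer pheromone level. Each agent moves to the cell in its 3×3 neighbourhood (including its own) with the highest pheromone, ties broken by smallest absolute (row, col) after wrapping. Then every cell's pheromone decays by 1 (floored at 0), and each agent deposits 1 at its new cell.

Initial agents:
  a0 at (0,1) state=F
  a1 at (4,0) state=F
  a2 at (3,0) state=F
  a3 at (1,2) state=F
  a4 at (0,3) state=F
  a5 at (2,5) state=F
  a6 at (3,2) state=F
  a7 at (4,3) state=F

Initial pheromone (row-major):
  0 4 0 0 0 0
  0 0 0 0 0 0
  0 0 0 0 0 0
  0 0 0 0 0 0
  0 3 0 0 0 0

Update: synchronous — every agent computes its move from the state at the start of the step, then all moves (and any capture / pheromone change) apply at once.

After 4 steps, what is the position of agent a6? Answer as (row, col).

(0, 1)

t=1: a0@(0,1) a1@(0,1) a2@(4,1) a3@(0,1) a4@(0,2) a5@(1,0) a6@(4,1) a7@(0,2) | pheromone: 0 6 2 0 0 0 / 1 0 0 0 0 0 / 0 0 0 0 0 0 / 0 0 0 0 0 0 / 0 4 0 0 0 0
t=2: a0@(0,1) a1@(0,1) a2@(0,1) a3@(0,1) a4@(0,1) a5@(0,1) a6@(0,1) a7@(0,1) | pheromone: 0 13 1 0 0 0 / 0 0 0 0 0 0 / 0 0 0 0 0 0 / 0 0 0 0 0 0 / 0 3 0 0 0 0
t=3: a0@(0,1) a1@(0,1) a2@(0,1) a3@(0,1) a4@(0,1) a5@(0,1) a6@(0,1) a7@(0,1) | pheromone: 0 20 0 0 0 0 / 0 0 0 0 0 0 / 0 0 0 0 0 0 / 0 0 0 0 0 0 / 0 2 0 0 0 0
t=4: a0@(0,1) a1@(0,1) a2@(0,1) a3@(0,1) a4@(0,1) a5@(0,1) a6@(0,1) a7@(0,1) | pheromone: 0 27 0 0 0 0 / 0 0 0 0 0 0 / 0 0 0 0 0 0 / 0 0 0 0 0 0 / 0 1 0 0 0 0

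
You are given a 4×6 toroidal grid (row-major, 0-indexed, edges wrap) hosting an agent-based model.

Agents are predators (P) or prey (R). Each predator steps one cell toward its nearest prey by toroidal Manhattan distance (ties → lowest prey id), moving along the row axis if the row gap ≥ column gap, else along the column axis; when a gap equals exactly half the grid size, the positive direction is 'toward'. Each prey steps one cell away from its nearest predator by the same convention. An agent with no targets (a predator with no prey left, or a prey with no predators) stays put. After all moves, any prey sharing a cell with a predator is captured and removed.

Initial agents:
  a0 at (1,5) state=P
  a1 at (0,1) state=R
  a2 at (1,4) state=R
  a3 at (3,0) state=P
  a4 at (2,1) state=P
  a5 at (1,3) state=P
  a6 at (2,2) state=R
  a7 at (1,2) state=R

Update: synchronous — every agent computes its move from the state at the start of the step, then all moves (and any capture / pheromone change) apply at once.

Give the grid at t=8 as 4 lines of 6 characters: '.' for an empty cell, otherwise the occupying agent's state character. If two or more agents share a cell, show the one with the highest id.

.R....
.PP...
......
....R.

t=1: a0@(1,4):P a1@(1,1):R a2@(1,3):R a3@(0,0):P a4@(2,2):P a5@(1,4):P a6@(2,3):R a7@(1,1):R
t=2: a0@(1,3):P a1@(2,1):R a2@(1,2):R a3@(1,0):P a4@(2,3):P a5@(1,3):P a6@(2,4):R a7@(2,1):R
t=3: a0@(1,2):P a1@(3,1):R a2@(1,1):R a3@(2,0):P a4@(2,4):P a5@(1,2):P a6@(2,5):R a7@(3,1):R
t=4: a0@(1,1):P a1@(0,1):R a2@(1,0):R a3@(2,5):P a4@(2,5):P a5@(1,1):P a6@(2,4):R a7@(0,1):R
t=5: a0@(0,1):P a1@(3,1):R a2@(1,5):R a3@(2,4):P a4@(2,4):P a5@(0,1):P a6@(2,3):R a7@(3,1):R
t=6: a0@(3,1):P a1@(2,1):R a2@(0,5):R a3@(2,3):P a4@(2,3):P a5@(3,1):P a6@(2,2):R a7@(2,1):R
t=7: a0@(2,1):P a1@(1,1):R a2@(0,4):R a3@(2,2):P a4@(2,2):P a5@(2,1):P a7@(1,1):R
t=8: a0@(1,1):P a1@(0,1):R a2@(3,4):R a3@(1,2):P a4@(1,2):P a5@(1,1):P a7@(0,1):R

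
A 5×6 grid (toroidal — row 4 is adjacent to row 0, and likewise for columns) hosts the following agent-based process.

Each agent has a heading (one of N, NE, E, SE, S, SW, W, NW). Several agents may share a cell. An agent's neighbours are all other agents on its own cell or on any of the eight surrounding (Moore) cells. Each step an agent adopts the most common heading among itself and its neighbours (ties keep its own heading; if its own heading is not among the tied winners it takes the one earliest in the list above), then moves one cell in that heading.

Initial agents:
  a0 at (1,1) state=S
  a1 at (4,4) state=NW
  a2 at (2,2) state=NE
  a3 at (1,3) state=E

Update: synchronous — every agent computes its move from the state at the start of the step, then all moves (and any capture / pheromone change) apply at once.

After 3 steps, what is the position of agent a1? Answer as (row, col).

t=1: a0@(2,1):S a1@(3,3):NW a2@(1,3):NE a3@(1,4):E
t=2: a0@(3,1):S a1@(2,2):NW a2@(0,4):NE a3@(1,5):E
t=3: a0@(4,1):S a1@(1,1):NW a2@(4,5):NE a3@(1,0):E

(1, 1)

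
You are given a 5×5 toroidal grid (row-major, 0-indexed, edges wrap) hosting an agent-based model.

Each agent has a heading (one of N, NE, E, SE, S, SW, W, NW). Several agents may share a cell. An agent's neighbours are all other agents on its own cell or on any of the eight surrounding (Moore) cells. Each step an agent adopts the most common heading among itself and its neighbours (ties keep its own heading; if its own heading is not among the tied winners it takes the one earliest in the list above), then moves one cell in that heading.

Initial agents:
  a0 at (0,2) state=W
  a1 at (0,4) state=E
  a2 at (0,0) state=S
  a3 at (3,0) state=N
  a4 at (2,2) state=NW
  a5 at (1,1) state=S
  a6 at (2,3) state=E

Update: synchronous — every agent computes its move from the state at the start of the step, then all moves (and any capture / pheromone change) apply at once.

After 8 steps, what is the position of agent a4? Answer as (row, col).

t=1: a0@(0,1):W a1@(0,0):E a2@(1,0):S a3@(2,0):N a4@(1,1):NW a5@(2,1):S a6@(2,4):E
t=2: a0@(0,0):W a1@(0,1):E a2@(2,0):S a3@(3,0):S a4@(2,1):S a5@(3,1):S a6@(2,0):E
t=3: a0@(0,4):W a1@(0,2):E a2@(3,0):S a3@(4,0):S a4@(3,1):S a5@(4,1):S a6@(3,0):S
t=4: a0@(0,3):W a1@(0,3):E a2@(4,0):S a3@(0,0):S a4@(4,1):S a5@(0,1):S a6@(4,0):S
t=5: a0@(0,2):W a1@(0,4):E a2@(0,0):S a3@(1,0):S a4@(0,1):S a5@(1,1):S a6@(0,0):S
t=6: a0@(1,2):S a1@(1,4):S a2@(1,0):S a3@(2,0):S a4@(1,1):S a5@(2,1):S a6@(1,0):S
t=7: a0@(2,2):S a1@(2,4):S a2@(2,0):S a3@(3,0):S a4@(2,1):S a5@(3,1):S a6@(2,0):S
t=8: a0@(3,2):S a1@(3,4):S a2@(3,0):S a3@(4,0):S a4@(3,1):S a5@(4,1):S a6@(3,0):S

(3, 1)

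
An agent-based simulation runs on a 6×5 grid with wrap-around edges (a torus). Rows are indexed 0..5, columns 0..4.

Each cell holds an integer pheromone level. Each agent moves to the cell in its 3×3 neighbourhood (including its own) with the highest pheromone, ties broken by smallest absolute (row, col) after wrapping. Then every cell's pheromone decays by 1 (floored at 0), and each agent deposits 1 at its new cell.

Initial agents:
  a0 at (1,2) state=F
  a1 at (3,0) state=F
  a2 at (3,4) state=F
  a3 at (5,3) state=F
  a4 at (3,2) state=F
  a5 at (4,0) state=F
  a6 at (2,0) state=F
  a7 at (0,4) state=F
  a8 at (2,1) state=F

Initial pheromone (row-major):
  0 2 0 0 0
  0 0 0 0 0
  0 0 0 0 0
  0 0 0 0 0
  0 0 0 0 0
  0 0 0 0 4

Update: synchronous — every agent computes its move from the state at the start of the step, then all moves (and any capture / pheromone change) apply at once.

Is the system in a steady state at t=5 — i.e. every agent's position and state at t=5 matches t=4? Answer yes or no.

yes

t=1: a0@(0,1) a1@(2,0) a2@(2,0) a3@(5,4) a4@(2,1) a5@(5,4) a6@(1,0) a7@(5,4) a8@(1,0) | pheromone: 0 2 0 0 0 / 2 0 0 0 0 / 2 1 0 0 0 / 0 0 0 0 0 / 0 0 0 0 0 / 0 0 0 0 6
t=2: a0@(0,1) a1@(1,0) a2@(1,0) a3@(5,4) a4@(1,0) a5@(5,4) a6@(0,1) a7@(5,4) a8@(0,1) | pheromone: 0 4 0 0 0 / 4 0 0 0 0 / 1 0 0 0 0 / 0 0 0 0 0 / 0 0 0 0 0 / 0 0 0 0 8
t=3: a0@(0,1) a1@(0,1) a2@(0,1) a3@(5,4) a4@(0,1) a5@(5,4) a6@(0,1) a7@(5,4) a8@(0,1) | pheromone: 0 9 0 0 0 / 3 0 0 0 0 / 0 0 0 0 0 / 0 0 0 0 0 / 0 0 0 0 0 / 0 0 0 0 10
t=4: a0@(0,1) a1@(0,1) a2@(0,1) a3@(5,4) a4@(0,1) a5@(5,4) a6@(0,1) a7@(5,4) a8@(0,1) | pheromone: 0 14 0 0 0 / 2 0 0 0 0 / 0 0 0 0 0 / 0 0 0 0 0 / 0 0 0 0 0 / 0 0 0 0 12
t=5: a0@(0,1) a1@(0,1) a2@(0,1) a3@(5,4) a4@(0,1) a5@(5,4) a6@(0,1) a7@(5,4) a8@(0,1) | pheromone: 0 19 0 0 0 / 1 0 0 0 0 / 0 0 0 0 0 / 0 0 0 0 0 / 0 0 0 0 0 / 0 0 0 0 14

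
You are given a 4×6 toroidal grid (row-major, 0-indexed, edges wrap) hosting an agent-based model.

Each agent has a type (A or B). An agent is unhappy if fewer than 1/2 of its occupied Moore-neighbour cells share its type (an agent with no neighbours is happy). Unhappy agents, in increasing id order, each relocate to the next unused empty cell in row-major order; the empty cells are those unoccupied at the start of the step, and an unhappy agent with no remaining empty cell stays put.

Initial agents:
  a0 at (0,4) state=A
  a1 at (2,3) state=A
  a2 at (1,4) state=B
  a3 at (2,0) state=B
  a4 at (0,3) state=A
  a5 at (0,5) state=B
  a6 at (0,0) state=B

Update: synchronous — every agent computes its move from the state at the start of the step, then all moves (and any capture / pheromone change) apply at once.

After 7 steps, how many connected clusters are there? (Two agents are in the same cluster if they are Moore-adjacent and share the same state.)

2

t=1: a0@(0,1):A a1@(0,2):A a2@(1,0):B a3@(2,0):B a4@(0,3):A a5@(0,5):B a6@(0,0):B
t=2: a0@(0,4):A a1@(0,2):A a2@(1,0):B a3@(2,0):B a4@(0,3):A a5@(0,5):B a6@(0,0):B
t=3: (unchanged — steady state)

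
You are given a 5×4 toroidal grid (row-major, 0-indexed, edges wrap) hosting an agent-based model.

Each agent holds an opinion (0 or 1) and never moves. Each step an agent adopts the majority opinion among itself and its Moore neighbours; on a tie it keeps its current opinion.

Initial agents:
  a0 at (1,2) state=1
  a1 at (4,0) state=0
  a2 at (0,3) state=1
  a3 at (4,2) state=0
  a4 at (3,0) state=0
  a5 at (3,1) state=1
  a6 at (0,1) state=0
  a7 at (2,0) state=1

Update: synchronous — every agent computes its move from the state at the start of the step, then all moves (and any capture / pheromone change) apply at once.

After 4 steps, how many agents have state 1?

t=1: a0@(1,2):1 a1@(4,0):0 a2@(0,3):1 a3@(4,2):0 a4@(3,0):0 a5@(3,1):0 a6@(0,1):0 a7@(2,0):1
t=2: a0@(1,2):1 a1@(4,0):0 a2@(0,3):1 a3@(4,2):0 a4@(3,0):0 a5@(3,1):0 a6@(0,1):0 a7@(2,0):0
t=3: (unchanged — steady state)

2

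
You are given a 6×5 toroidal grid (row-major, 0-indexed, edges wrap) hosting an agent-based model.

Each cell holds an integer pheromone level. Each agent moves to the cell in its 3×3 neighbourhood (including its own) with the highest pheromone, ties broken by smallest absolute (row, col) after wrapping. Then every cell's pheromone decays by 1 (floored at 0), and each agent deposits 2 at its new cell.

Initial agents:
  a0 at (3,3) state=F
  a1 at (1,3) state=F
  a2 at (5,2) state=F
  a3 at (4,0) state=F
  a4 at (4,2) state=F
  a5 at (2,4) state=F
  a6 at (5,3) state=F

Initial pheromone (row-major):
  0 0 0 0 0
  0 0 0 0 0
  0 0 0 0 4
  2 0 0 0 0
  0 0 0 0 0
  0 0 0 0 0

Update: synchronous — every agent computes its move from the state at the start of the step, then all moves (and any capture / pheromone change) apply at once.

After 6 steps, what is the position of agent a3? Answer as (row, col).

t=1: a0@(2,4) a1@(2,4) a2@(0,1) a3@(3,0) a4@(3,1) a5@(2,4) a6@(0,2) | pheromone: 0 2 2 0 0 / 0 0 0 0 0 / 0 0 0 0 9 / 3 2 0 0 0 / 0 0 0 0 0 / 0 0 0 0 0
t=2: a0@(2,4) a1@(2,4) a2@(0,1) a3@(2,4) a4@(3,0) a5@(2,4) a6@(0,1) | pheromone: 0 5 1 0 0 / 0 0 0 0 0 / 0 0 0 0 16 / 4 1 0 0 0 / 0 0 0 0 0 / 0 0 0 0 0
t=3: a0@(2,4) a1@(2,4) a2@(0,1) a3@(2,4) a4@(2,4) a5@(2,4) a6@(0,1) | pheromone: 0 8 0 0 0 / 0 0 0 0 0 / 0 0 0 0 25 / 3 0 0 0 0 / 0 0 0 0 0 / 0 0 0 0 0
t=4: a0@(2,4) a1@(2,4) a2@(0,1) a3@(2,4) a4@(2,4) a5@(2,4) a6@(0,1) | pheromone: 0 11 0 0 0 / 0 0 0 0 0 / 0 0 0 0 34 / 2 0 0 0 0 / 0 0 0 0 0 / 0 0 0 0 0
t=5: a0@(2,4) a1@(2,4) a2@(0,1) a3@(2,4) a4@(2,4) a5@(2,4) a6@(0,1) | pheromone: 0 14 0 0 0 / 0 0 0 0 0 / 0 0 0 0 43 / 1 0 0 0 0 / 0 0 0 0 0 / 0 0 0 0 0
t=6: a0@(2,4) a1@(2,4) a2@(0,1) a3@(2,4) a4@(2,4) a5@(2,4) a6@(0,1) | pheromone: 0 17 0 0 0 / 0 0 0 0 0 / 0 0 0 0 52 / 0 0 0 0 0 / 0 0 0 0 0 / 0 0 0 0 0

(2, 4)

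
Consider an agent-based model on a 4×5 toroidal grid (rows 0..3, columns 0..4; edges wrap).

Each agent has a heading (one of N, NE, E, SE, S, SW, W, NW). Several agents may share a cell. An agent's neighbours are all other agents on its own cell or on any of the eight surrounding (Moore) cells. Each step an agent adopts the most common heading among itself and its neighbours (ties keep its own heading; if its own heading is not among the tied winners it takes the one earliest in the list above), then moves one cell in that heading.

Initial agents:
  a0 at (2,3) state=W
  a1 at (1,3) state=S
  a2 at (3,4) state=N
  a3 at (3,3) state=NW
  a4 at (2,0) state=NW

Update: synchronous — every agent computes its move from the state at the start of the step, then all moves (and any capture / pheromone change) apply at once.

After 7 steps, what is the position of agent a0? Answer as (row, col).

t=1: a0@(2,2):W a1@(2,3):S a2@(2,3):NW a3@(2,2):NW a4@(1,4):NW
t=2: a0@(1,1):NW a1@(1,2):NW a2@(1,2):NW a3@(1,1):NW a4@(0,3):NW
t=3: a0@(0,0):NW a1@(0,1):NW a2@(0,1):NW a3@(0,0):NW a4@(3,2):NW
t=4: a0@(3,4):NW a1@(3,0):NW a2@(3,0):NW a3@(3,4):NW a4@(2,1):NW
t=5: a0@(2,3):NW a1@(2,4):NW a2@(2,4):NW a3@(2,3):NW a4@(1,0):NW
t=6: a0@(1,2):NW a1@(1,3):NW a2@(1,3):NW a3@(1,2):NW a4@(0,4):NW
t=7: a0@(0,1):NW a1@(0,2):NW a2@(0,2):NW a3@(0,1):NW a4@(3,3):NW

(0, 1)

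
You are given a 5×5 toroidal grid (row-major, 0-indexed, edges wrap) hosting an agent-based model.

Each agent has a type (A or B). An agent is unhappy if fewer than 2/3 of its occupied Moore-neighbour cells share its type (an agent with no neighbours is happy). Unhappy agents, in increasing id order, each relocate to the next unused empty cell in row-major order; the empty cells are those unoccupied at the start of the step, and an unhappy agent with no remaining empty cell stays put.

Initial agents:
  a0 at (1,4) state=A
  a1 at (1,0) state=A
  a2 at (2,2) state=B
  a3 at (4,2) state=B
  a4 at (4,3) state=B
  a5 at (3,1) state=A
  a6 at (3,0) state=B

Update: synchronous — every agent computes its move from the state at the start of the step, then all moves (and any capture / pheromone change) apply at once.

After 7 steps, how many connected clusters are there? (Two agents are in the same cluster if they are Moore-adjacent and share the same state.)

2

t=1: a0@(1,4):A a1@(1,0):A a2@(0,0):B a3@(0,1):B a4@(4,3):B a5@(0,2):A a6@(0,3):B
t=2: a0@(0,4):A a1@(1,1):A a2@(1,2):B a3@(1,3):B a4@(2,0):B a5@(2,1):A a6@(2,2):B
t=3: a0@(0,0):A a1@(0,1):A a2@(0,2):B a3@(1,3):B a4@(0,3):B a5@(1,0):A a6@(1,4):B
t=4: a0@(0,0):A a1@(0,1):A a2@(0,2):B a3@(1,3):B a4@(0,3):B a5@(1,0):A a6@(0,4):B
t=5: a0@(0,0):A a1@(0,1):A a2@(0,2):B a3@(1,3):B a4@(0,3):B a5@(1,0):A a6@(1,1):B
t=6: a0@(0,0):A a1@(0,4):A a2@(0,2):B a3@(1,3):B a4@(0,3):B a5@(1,0):A a6@(1,2):B
t=7: a0@(0,0):A a1@(0,1):A a2@(0,2):B a3@(1,3):B a4@(0,3):B a5@(1,0):A a6@(1,2):B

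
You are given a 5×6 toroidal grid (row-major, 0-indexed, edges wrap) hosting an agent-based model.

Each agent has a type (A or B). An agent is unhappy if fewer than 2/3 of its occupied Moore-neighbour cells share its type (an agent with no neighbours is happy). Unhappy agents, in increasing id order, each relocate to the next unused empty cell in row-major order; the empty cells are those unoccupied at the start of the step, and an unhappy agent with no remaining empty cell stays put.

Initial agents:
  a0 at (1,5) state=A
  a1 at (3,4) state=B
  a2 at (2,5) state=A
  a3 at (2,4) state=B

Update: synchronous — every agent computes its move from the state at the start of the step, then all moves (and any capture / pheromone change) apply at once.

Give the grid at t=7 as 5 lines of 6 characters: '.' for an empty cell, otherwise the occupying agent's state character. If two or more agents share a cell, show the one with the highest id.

t=1: a0@(0,0):A a1@(0,1):B a2@(0,2):A a3@(0,3):B
t=2: a0@(0,4):A a1@(0,5):B a2@(1,0):A a3@(1,1):B
t=3: a0@(0,0):A a1@(0,1):B a2@(0,2):A a3@(0,3):B
t=4: a0@(0,4):A a1@(0,5):B a2@(1,0):A a3@(1,1):B
t=5: a0@(0,0):A a1@(0,1):B a2@(0,2):A a3@(0,3):B
t=6: a0@(0,4):A a1@(0,5):B a2@(1,0):A a3@(1,1):B
t=7: a0@(0,0):A a1@(0,1):B a2@(0,2):A a3@(0,3):B

ABAB..
......
......
......
......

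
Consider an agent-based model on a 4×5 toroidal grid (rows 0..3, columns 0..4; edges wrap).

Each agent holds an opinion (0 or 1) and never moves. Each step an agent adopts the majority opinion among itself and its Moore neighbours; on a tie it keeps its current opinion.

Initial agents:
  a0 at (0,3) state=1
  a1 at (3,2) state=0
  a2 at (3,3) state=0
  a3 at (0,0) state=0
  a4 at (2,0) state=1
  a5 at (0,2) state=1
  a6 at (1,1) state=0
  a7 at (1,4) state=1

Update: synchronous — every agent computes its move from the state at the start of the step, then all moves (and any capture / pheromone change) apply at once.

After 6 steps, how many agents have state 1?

t=1: a0@(0,3):1 a1@(3,2):0 a2@(3,3):0 a3@(0,0):0 a4@(2,0):1 a5@(0,2):0 a6@(1,1):0 a7@(1,4):1
t=2: a0@(0,3):0 a1@(3,2):0 a2@(3,3):0 a3@(0,0):0 a4@(2,0):1 a5@(0,2):0 a6@(1,1):0 a7@(1,4):1
t=3: (unchanged — steady state)

2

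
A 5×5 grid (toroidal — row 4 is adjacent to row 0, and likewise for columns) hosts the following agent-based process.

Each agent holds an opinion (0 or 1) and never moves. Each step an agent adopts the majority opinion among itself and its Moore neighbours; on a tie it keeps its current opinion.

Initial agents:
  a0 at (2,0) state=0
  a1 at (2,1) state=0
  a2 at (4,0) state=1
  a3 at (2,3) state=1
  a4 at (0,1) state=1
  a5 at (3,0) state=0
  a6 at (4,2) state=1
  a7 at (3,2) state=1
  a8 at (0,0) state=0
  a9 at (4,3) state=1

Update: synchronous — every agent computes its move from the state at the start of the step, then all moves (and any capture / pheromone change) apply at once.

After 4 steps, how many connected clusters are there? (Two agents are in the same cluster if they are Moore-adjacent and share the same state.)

t=1: a0@(2,0):0 a1@(2,1):0 a2@(4,0):1 a3@(2,3):1 a4@(0,1):1 a5@(3,0):0 a6@(4,2):1 a7@(3,2):1 a8@(0,0):1 a9@(4,3):1
t=2: (unchanged — steady state)

2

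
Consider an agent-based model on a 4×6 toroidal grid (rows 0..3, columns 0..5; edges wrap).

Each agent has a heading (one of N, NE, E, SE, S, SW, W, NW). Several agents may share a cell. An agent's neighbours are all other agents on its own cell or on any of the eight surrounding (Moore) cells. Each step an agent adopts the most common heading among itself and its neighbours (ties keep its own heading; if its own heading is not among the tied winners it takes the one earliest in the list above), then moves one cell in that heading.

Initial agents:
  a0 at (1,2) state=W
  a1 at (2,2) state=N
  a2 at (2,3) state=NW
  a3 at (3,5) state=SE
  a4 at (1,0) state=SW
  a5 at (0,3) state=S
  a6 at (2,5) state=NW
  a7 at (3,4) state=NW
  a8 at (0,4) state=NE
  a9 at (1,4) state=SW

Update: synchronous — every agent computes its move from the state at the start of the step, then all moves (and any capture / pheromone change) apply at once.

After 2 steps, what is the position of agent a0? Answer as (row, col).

t=1: a0@(1,1):W a1@(1,2):N a2@(1,2):NW a3@(2,4):NW a4@(2,5):SW a5@(1,3):S a6@(1,4):NW a7@(2,3):NW a8@(3,5):NE a9@(0,3):NW
t=2: a0@(1,0):W a1@(0,1):NW a2@(0,1):NW a3@(1,3):NW a4@(1,4):NW a5@(0,2):NW a6@(0,3):NW a7@(1,2):NW a8@(2,0):NE a9@(3,2):NW

(1, 0)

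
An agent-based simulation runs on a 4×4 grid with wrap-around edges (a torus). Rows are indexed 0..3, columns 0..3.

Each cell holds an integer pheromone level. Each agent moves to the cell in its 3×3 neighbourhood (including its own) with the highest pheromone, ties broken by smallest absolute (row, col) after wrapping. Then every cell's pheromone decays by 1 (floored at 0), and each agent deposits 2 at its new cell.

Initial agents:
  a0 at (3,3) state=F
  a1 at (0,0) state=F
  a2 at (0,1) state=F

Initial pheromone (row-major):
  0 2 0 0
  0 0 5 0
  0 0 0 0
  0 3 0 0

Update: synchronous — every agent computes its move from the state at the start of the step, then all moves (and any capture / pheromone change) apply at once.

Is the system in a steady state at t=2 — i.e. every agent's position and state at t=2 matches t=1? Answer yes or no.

no

t=1: a0@(0,0) a1@(3,1) a2@(1,2) | pheromone: 2 1 0 0 / 0 0 6 0 / 0 0 0 0 / 0 4 0 0
t=2: a0@(3,1) a1@(3,1) a2@(1,2) | pheromone: 1 0 0 0 / 0 0 7 0 / 0 0 0 0 / 0 7 0 0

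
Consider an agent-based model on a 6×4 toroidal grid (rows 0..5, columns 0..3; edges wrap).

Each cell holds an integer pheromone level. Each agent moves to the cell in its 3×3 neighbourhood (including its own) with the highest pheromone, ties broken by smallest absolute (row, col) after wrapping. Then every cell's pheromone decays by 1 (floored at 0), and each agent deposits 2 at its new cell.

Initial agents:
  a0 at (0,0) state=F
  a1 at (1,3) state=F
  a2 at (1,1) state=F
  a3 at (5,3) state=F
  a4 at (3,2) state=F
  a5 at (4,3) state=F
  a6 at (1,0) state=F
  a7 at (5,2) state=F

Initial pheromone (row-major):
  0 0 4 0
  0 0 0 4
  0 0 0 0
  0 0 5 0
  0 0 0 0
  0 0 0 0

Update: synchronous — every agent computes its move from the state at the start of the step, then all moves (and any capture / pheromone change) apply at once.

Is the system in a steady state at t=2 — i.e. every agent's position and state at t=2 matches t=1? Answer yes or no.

no

t=1: a0@(1,3) a1@(0,2) a2@(0,2) a3@(0,2) a4@(3,2) a5@(3,2) a6@(1,3) a7@(0,2) | pheromone: 0 0 11 0 / 0 0 0 7 / 0 0 0 0 / 0 0 8 0 / 0 0 0 0 / 0 0 0 0
t=2: a0@(0,2) a1@(0,2) a2@(0,2) a3@(0,2) a4@(3,2) a5@(3,2) a6@(0,2) a7@(0,2) | pheromone: 0 0 22 0 / 0 0 0 6 / 0 0 0 0 / 0 0 11 0 / 0 0 0 0 / 0 0 0 0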